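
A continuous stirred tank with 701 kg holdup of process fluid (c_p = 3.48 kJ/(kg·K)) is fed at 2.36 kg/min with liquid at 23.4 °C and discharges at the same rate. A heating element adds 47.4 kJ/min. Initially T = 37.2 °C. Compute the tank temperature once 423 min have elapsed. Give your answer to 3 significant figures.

Energy balance: M c_p dT/dt = ṁ c_p (T_in − T) + 47.4.
Rearrange: dT/dt = (T_ss − T)/τ with τ = M/ṁ = 297.03 min and T_ss = T_in + Q̇/(ṁ c_p) = 29.171 °C.
Integrating: T(t) = T_ss + (T₀ − T_ss) e^(−t/τ).
T(423) = 29.171 + (8.0285)·e^(−423/297.03) = 29.171 + (8.0285)·0.24073 = 31.104 °C.

31.1 °C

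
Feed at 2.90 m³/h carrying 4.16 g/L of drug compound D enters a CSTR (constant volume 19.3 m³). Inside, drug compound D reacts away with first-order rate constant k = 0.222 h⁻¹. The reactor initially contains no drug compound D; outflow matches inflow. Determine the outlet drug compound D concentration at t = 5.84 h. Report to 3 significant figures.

1.49 g/L

Species balance: V dC/dt = Q C_in − Q C − k V C.
This is linear with rate a = Q/V + k = 0.37226 h⁻¹.
C_ss = Q C_in/(Q + kV) = 1.6791 g/L; C(t) = C_ss + (C₀ − C_ss) e^(−a t).
C(5.84) = 1.6791 + (-1.6791)·e^(−0.37226·5.84) = 1.6791 + (-1.6791)·0.11372 = 1.4882 g/L.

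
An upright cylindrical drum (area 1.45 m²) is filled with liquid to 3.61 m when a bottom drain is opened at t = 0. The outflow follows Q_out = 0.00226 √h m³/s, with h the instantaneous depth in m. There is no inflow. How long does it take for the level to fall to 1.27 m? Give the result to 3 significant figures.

With no inflow, A dh/dt = −0.00226 √h.
This is separable: 2 d(√h)/dt = −0.00226/A, so √h = √h₀ − (0.00226/(2A)) t.
t = 2A(√h₀ − √h)/0.00226 = 2·1.45·(√3.61 − √1.27)/0.00226
  = 2.9000 × (1.9000 − 1.1269) / 0.00226 = 991.98 s.

992 s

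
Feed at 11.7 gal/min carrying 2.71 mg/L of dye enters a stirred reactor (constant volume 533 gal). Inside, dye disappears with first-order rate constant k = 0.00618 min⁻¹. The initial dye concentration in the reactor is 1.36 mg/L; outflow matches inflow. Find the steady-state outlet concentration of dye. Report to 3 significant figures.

2.11 mg/L

V dC/dt = Q(C_in − C) − k V C.
Steady state (dC/dt = 0): C_ss = Q C_in/(Q + kV) = C_in/(1 + kV/Q).
C_ss = 11.7·2.71/(11.7 + 0.00618·533) = 31.707/14.994 = 2.1147 mg/L.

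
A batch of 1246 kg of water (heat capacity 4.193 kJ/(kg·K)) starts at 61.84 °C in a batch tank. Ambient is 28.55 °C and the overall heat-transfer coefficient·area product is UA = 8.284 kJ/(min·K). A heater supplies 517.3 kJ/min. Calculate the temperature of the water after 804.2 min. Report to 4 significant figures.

M c_p dT/dt = −UA(T − T_amb) + Q̇.
dT/dt = (T_ss − T)/τ with T_ss = T_amb + Q̇/UA = 28.55 + 517.3/8.284 = 90.9957 °C, τ = M c_p/UA = 1246·4.193/8.284 = 630.671 min.
Integrating: T(t) = T_ss + (T₀ − T_ss) e^(−t/τ).
T(804.2) = 90.9957 + (-29.1557)·0.279389 = 82.8499 °C.

82.85 °C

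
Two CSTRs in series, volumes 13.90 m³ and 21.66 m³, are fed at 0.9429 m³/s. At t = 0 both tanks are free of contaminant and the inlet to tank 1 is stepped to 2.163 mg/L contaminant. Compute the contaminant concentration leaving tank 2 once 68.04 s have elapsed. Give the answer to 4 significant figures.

1.889 mg/L

Time constants: τᵢ = Vᵢ/Q for each well-mixed tank.
τ₁ = 13.90/0.9429 = 14.7418 s; τ₂ = 21.66/0.9429 = 22.9717 s.
Solving the cascade with C₁(0)=C₂(0)=0 gives C₂(t) = C_in[1 − (τ₁ e^(−t/τ₁) − τ₂ e^(−t/τ₂))/(τ₁ − τ₂)].
At t = 68.04: e^(−t/τ₁) = 0.00989761, e^(−t/τ₂) = 0.0517202.
C₂ = 2.163·[1 − (14.7418·0.00989761 − 22.9717·0.0517202)/(-8.22993)] = 2.163·0.873366 = 1.88909 mg/L.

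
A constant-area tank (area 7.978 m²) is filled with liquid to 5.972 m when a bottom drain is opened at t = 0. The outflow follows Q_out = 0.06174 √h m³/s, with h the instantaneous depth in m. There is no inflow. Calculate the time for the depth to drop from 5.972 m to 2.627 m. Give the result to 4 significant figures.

212.7 s

Accumulation of liquid (constant cross-section A): A dh/dt = −0.06174 √h.
This is separable: 2 d(√h)/dt = −0.06174/A, so √h = √h₀ − (0.06174/(2A)) t.
t = 2A(√h₀ − √h)/0.06174 = 2·7.978·(√5.972 − √2.627)/0.06174
  = 15.9560 × (2.44377 − 1.62080) / 0.06174 = 212.686 s.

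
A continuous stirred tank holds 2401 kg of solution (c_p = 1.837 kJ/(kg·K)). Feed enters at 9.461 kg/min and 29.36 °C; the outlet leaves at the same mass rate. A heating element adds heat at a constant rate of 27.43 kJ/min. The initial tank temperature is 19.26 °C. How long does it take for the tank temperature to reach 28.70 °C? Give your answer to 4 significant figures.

419.2 min

First-law balance (no shaft work): M c_p dT/dt = ṁ c_p (T_in − T) + 27.43.
τ = M/ṁ = 253.779 min; T_ss = T_in + Q̇/(ṁ c_p) = 30.9383 °C.
T(t) = T_ss + (T₀ − T_ss) e^(−t/τ). Set T = 28.70:
e^(−t/τ) = (28.70 − 30.9383)/(19.26 − 30.9383) = 0.191661
t = −253.779 · ln(0.191661) = 419.250 min.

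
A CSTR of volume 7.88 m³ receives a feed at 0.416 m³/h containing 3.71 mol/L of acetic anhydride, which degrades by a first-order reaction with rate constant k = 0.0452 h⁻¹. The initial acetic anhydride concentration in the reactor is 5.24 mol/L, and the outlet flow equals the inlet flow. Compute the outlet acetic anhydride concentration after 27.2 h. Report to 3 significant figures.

2.22 mol/L

Accumulation = in − out − consumed: V dC/dt = Q C_in − Q C − k V C.
dC/dt = (Q/V) C_in − (Q/V + k) C; effective rate a = Q/V + k = 0.052792 + 0.0452 = 0.097992 h⁻¹.
C_ss = Q C_in/(Q + kV) = 1.9987 mol/L; C(t) = C_ss + (C₀ − C_ss) e^(−a t).
C(27.2) = 1.9987 + (3.2413)·e^(−0.097992·27.2) = 1.9987 + (3.2413)·0.069573 = 2.2242 mol/L.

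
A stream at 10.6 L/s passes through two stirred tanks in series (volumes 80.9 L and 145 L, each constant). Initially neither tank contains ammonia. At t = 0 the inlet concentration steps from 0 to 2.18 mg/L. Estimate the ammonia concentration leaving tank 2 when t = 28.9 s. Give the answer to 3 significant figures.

Each tank obeys Vᵢ dCᵢ/dt = Q(Cᵢ₋₁ − Cᵢ), so τᵢ = Vᵢ/Q.
τ₁ = 80.9/10.6 = 7.6321 s; τ₂ = 145/10.6 = 13.679 s.
Solving the cascade with C₁(0)=C₂(0)=0 gives C₂(t) = C_in[1 − (τ₁ e^(−t/τ₁) − τ₂ e^(−t/τ₂))/(τ₁ − τ₂)].
At t = 28.9: e^(−t/τ₁) = 0.022671, e^(−t/τ₂) = 0.12091.
C₂ = 2.18·[1 − (7.6321·0.022671 − 13.679·0.12091)/(-6.0472)] = 2.18·0.75510 = 1.6461 mg/L.

1.65 mg/L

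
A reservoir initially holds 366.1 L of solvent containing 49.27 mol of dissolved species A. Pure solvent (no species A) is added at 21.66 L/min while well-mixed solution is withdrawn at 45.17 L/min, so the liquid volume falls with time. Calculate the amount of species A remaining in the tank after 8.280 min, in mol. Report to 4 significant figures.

Total volume: dV/dt = Q_in − Q_out = -23.5100 L/min, so V(t) = 366.1 − 23.5100 t and V(8.280) = 171.437 L.
Solute balance: dm/dt = 0 − Q_out C = −Q_out m/V(t).
Separate: dm/m = −Q_out dt/V(t) ⇒ ln(m/m₀) = −(Q_out/(Q_in−Q_out)) ln(V/V₀).
m = m₀ (V₀/V)^(Q_out/(Q_in−Q_out)) = 49.27 × (366.1/171.437)^(-1.92131) = 11.4689 mol.

11.47 mol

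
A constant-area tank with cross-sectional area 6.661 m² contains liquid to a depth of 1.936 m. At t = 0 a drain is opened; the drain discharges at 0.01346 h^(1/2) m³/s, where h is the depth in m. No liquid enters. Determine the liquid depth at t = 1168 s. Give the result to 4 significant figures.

A dh/dt = −Q_out = −0.01346 √h.
Separate and integrate: 2(√h − √h₀) = −(0.01346/A) t.
√h = √1.936 − 0.01346·1168/(2·6.661) = 1.39140 − 1.18010 = 0.211303.
h = 0.211303² = 0.0446490 m.

0.04465 m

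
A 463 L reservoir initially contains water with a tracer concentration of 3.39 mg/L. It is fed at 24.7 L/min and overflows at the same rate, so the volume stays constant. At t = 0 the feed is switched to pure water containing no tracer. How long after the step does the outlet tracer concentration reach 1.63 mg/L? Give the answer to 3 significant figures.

13.7 min

Species balance: V dC/dt = Q(C_in − C) ⇒ τ = V/Q = 18.745 min.
C(t) = C_in + (C₀ − C_in) e^(−t/τ). Set C = 1.63 and solve for t:
e^(−t/τ) = (C − C_in)/(C₀ − C_in) = (1.63 − 0)/(3.39 − 0) = 0.48083
t = −τ ln(…) = 18.745 × 0.73225 = 13.726 min.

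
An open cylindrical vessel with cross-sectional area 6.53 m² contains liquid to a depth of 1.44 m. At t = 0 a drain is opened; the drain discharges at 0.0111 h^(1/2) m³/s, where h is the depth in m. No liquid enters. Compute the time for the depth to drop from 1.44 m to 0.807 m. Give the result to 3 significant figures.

355 s

With no inflow, A dh/dt = −0.0111 √h.
∫ h^(−1/2) dh = −(0.0111/A) ∫ dt, giving 2√h = 2√h₀ − (0.0111/A) t.
t = 2A(√h₀ − √h)/0.0111 = 2·6.53·(√1.44 − √0.807)/0.0111
  = 13.060 × (1.2000 − 0.89833) / 0.0111 = 354.94 s.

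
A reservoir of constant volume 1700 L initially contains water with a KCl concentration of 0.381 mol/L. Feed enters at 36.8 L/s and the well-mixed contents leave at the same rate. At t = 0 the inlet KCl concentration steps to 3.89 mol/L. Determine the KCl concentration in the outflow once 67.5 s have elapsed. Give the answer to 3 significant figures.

Unsteady species balance (constant V, well mixed): V dC/dt = Q(C_in − C).
Rewrite as dC/dt + C/τ = C_in/τ, τ = V/Q = 46.196 s.
Integrating: C(t) = C_in + (C₀ − C_in) e^(−t/τ).
C(67.5) = 3.89 + (0.381 − 3.89)·e^(−67.5/46.196) = 3.89 + (-3.5090)·0.23196 = 3.0760 mol/L.

3.08 mol/L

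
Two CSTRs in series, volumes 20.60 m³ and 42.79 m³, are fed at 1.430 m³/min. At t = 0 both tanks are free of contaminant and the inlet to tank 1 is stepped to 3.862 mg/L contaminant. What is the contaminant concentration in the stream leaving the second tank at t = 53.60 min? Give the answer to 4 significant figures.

2.707 mg/L

Each tank obeys Vᵢ dCᵢ/dt = Q(Cᵢ₋₁ − Cᵢ), so τᵢ = Vᵢ/Q.
τ₁ = 20.60/1.430 = 14.4056 min; τ₂ = 42.79/1.430 = 29.9231 min.
Solving the cascade with C₁(0)=C₂(0)=0 gives C₂(t) = C_in[1 − (τ₁ e^(−t/τ₁) − τ₂ e^(−t/τ₂))/(τ₁ − τ₂)].
At t = 53.60: e^(−t/τ₁) = 0.0242152, e^(−t/τ₂) = 0.166750.
C₂ = 3.862·[1 − (14.4056·0.0242152 − 29.9231·0.166750)/(-15.5175)] = 3.862·0.700928 = 2.70699 mg/L.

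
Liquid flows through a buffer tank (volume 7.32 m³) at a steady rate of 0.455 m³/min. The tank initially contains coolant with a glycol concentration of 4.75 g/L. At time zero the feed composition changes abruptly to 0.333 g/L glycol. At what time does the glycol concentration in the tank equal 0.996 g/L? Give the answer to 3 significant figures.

Mass balance on the solute (V constant): V dC/dt = Q(C_in − C), so τ = V/Q = 16.088 min.
C(t) = C_in + (C₀ − C_in) e^(−t/τ). Set C = 0.996 and solve for t:
e^(−t/τ) = (C − C_in)/(C₀ − C_in) = (0.996 − 0.333)/(4.75 − 0.333) = 0.15010
t = −τ ln(…) = 16.088 × 1.8964 = 30.510 min.

30.5 min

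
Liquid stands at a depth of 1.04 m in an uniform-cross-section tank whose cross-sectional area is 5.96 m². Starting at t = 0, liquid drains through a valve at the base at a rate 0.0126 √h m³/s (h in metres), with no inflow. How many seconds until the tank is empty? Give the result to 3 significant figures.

With no inflow, A dh/dt = −0.0126 √h.
This is separable: 2 d(√h)/dt = −0.0126/A, so √h = √h₀ − (0.0126/(2A)) t.
Tank is empty when √h = 0: t_empty = 2A√h₀/0.0126.
t_empty = 2·5.96·√1.04/0.0126 = 11.920·1.0198/0.0126 = 964.77 s.

965 s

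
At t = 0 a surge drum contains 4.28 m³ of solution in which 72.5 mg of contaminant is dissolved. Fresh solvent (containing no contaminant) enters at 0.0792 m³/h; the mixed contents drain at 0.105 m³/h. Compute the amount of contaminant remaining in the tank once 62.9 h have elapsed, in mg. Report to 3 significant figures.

10.4 mg

Total volume: dV/dt = Q_in − Q_out = -0.025800 m³/h, so V(t) = 4.28 − 0.025800 t and V(62.9) = 2.6572 m³.
Species balance (pure solvent in): dm/dt = −Q_out · m/V(t).
Separate: dm/m = −Q_out dt/V(t) ⇒ ln(m/m₀) = −(Q_out/(Q_in−Q_out)) ln(V/V₀).
m = m₀ (V₀/V)^(Q_out/(Q_in−Q_out)) = 72.5 × (4.28/2.6572)^(-4.0698) = 10.418 mg.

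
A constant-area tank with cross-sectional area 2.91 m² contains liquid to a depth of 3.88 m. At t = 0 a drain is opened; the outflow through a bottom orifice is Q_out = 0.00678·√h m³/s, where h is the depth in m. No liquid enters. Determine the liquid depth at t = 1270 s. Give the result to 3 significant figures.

0.240 m

Unsteady balance on liquid volume: A dh/dt = −0.00678 √h.
This is separable: 2 d(√h)/dt = −0.00678/A, so √h = √h₀ − (0.00678/(2A)) t.
√h = √3.88 − 0.00678·1270/(2·2.91) = 1.9698 − 1.4795 = 0.49029.
h = 0.49029² = 0.24038 m.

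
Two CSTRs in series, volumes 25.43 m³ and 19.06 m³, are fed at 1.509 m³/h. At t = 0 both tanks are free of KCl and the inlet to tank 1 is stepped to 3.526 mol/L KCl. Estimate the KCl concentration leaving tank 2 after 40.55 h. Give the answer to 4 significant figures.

Each tank obeys Vᵢ dCᵢ/dt = Q(Cᵢ₋₁ − Cᵢ), so τᵢ = Vᵢ/Q.
τ₁ = 25.43/1.509 = 16.8522 h; τ₂ = 19.06/1.509 = 12.6309 h.
Tank 1: C₁ = C_in(1 − e^(−t/τ₁)). Tank 2 (τ₁ ≠ τ₂): C₂ = C_in[1 − (τ₁ e^(−t/τ₁) − τ₂ e^(−t/τ₂))/(τ₁ − τ₂)].
At t = 40.55: e^(−t/τ₁) = 0.0901562, e^(−t/τ₂) = 0.0403411.
C₂ = 3.526·[1 − (16.8522·0.0901562 − 12.6309·0.0403411)/(4.22134)] = 3.526·0.760789 = 2.68254 mol/L.

2.683 mol/L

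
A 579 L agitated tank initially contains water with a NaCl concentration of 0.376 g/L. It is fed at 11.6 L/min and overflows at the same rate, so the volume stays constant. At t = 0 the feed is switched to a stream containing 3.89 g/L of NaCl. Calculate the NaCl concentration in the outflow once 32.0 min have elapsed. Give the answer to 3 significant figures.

2.04 g/L

Accumulation = in − out for the solute gives V dC/dt = Q(C_in − C).
Rewrite as dC/dt + C/τ = C_in/τ, τ = V/Q = 49.914 min.
Integrating: C(t) = C_in + (C₀ − C_in) e^(−t/τ).
C(32.0) = 3.89 + (0.376 − 3.89)·e^(−32.0/49.914) = 3.89 + (-3.5140)·0.52671 = 2.0391 g/L.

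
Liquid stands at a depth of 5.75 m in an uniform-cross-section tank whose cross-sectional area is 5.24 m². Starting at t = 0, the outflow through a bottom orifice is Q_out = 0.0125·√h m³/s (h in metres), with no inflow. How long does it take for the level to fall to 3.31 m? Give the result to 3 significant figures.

485 s

Unsteady balance on liquid volume: A dh/dt = −0.0125 √h.
∫ h^(−1/2) dh = −(0.0125/A) ∫ dt, giving 2√h = 2√h₀ − (0.0125/A) t.
t = 2A(√h₀ − √h)/0.0125 = 2·5.24·(√5.75 − √3.31)/0.0125
  = 10.480 × (2.3979 − 1.8193) / 0.0125 = 485.08 s.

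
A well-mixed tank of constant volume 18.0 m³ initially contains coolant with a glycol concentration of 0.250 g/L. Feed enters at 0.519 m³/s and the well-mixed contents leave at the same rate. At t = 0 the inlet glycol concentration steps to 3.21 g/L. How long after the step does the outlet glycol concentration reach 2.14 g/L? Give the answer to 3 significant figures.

Species balance: V dC/dt = Q(C_in − C) ⇒ τ = V/Q = 34.682 s.
C(t) = C_in + (C₀ − C_in) e^(−t/τ). Set C = 2.14 and solve for t:
e^(−t/τ) = (C − C_in)/(C₀ − C_in) = (2.14 − 3.21)/(0.250 − 3.21) = 0.36149
t = −τ ln(…) = 34.682 × 1.0175 = 35.290 s.

35.3 s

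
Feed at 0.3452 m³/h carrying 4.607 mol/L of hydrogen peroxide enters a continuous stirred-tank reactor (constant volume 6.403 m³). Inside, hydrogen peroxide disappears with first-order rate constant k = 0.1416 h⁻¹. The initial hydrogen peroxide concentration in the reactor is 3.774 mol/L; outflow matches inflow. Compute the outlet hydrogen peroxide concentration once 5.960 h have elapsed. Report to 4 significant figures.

Species balance: V dC/dt = Q C_in − Q C − k V C.
This is linear with rate a = Q/V + k = 0.195512 h⁻¹.
C_ss = Q C_in/(Q + kV) = 1.27037 mol/L; C(t) = C_ss + (C₀ − C_ss) e^(−a t).
C(5.960) = 1.27037 + (2.50363)·e^(−0.195512·5.960) = 1.27037 + (2.50363)·0.311844 = 2.05111 mol/L.

2.051 mol/L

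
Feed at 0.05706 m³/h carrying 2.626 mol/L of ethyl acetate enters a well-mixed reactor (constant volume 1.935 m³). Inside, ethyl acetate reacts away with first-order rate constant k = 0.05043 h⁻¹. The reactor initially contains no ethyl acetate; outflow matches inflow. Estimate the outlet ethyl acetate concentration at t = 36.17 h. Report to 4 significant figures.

Accumulation = in − out − consumed: V dC/dt = Q C_in − Q C − k V C.
This is linear with rate a = Q/V + k = 0.0799184 h⁻¹.
C_ss = Q C_in/(Q + kV) = 0.968944 mol/L; C(t) = C_ss + (C₀ − C_ss) e^(−a t).
C(36.17) = 0.968944 + (-0.968944)·e^(−0.0799184·36.17) = 0.968944 + (-0.968944)·0.0555402 = 0.915129 mol/L.

0.9151 mol/L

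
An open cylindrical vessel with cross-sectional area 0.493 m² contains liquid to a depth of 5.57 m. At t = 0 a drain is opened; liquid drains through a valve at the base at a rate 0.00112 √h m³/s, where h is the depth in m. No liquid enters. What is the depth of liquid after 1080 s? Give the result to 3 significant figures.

With no inflow, A dh/dt = −0.00112 √h.
∫ h^(−1/2) dh = −(0.00112/A) ∫ dt, giving 2√h = 2√h₀ − (0.00112/A) t.
√h = √5.57 − 0.00112·1080/(2·0.493) = 2.3601 − 1.2268 = 1.1333.
h = 1.1333² = 1.2844 m.

1.28 m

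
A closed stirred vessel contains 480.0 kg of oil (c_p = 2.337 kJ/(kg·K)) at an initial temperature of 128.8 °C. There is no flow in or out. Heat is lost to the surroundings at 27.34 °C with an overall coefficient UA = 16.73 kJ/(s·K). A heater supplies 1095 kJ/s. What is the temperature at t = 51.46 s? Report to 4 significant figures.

Unsteady energy balance on the tank contents: M c_p dT/dt = −UA(T − T_amb) + Q̇.
dT/dt = (T_ss − T)/τ with T_ss = T_amb + Q̇/UA = 27.34 + 1095/16.73 = 92.7913 °C, τ = M c_p/UA = 480.0·2.337/16.73 = 67.0508 s.
T approaches T_ss exponentially: T(t) = T_ss + (T₀ − T_ss) e^(−t/τ).
T(51.46) = 92.7913 + (36.0087)·0.464182 = 109.506 °C.

109.5 °C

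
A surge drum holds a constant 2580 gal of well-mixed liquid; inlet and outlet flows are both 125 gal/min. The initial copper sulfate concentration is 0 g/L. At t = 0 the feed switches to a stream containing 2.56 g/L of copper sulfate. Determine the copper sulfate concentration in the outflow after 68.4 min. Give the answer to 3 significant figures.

2.47 g/L

Accumulation = in − out for the solute gives V dC/dt = Q(C_in − C).
Time constant τ = V/Q = 2580/125 = 20.640 min.
This is linear first-order; C(t) = C_in + (C₀ − C_in) e^(−t/τ).
C(68.4) = 2.56 + (0 − 2.56)·e^(−68.4/20.640) = 2.56 + (-2.5600)·0.036372 = 2.4669 g/L.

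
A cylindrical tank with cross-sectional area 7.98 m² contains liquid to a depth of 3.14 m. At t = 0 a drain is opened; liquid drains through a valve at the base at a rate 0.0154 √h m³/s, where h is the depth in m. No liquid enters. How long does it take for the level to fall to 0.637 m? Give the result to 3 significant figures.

1010 s

With no inflow, A dh/dt = −0.0154 √h.
This is separable: 2 d(√h)/dt = −0.0154/A, so √h = √h₀ − (0.0154/(2A)) t.
t = 2A(√h₀ − √h)/0.0154 = 2·7.98·(√3.14 − √0.637)/0.0154
  = 15.960 × (1.7720 − 0.79812) / 0.0154 = 1009.3 s.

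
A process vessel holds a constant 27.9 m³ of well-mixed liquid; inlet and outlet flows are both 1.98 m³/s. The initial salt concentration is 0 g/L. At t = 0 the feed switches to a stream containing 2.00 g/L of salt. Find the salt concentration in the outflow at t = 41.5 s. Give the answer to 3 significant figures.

Transient balance on the dissolved component: V dC/dt = Q(C_in − C).
Time constant τ = V/Q = 27.9/1.98 = 14.091 s.
This is linear first-order; C(t) = C_in + (C₀ − C_in) e^(−t/τ).
C(41.5) = 2.00 + (0 − 2.00)·e^(−41.5/14.091) = 2.00 + (-2.0000)·0.052594 = 1.8948 g/L.

1.89 g/L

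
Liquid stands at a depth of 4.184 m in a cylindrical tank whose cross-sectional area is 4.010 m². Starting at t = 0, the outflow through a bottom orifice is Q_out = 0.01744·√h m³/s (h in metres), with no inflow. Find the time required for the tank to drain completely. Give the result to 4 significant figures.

With no inflow, A dh/dt = −0.01744 √h.
This is separable: 2 d(√h)/dt = −0.01744/A, so √h = √h₀ − (0.01744/(2A)) t.
Set h = 0: 2√h₀ = (0.01744/A) t_empty ⇒ t_empty = 2A√h₀/0.01744.
t_empty = 2·4.010·√4.184/0.01744 = 8.02000·2.04548/0.01744 = 940.641 s.

940.6 s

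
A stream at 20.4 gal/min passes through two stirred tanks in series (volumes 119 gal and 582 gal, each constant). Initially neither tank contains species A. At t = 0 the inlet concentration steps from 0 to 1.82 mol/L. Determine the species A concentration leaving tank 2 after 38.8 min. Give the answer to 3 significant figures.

1.23 mol/L

Species balance on tank i: dCᵢ/dt = (Cᵢ₋₁ − Cᵢ)/τᵢ with τᵢ = Vᵢ/Q.
τ₁ = 119/20.4 = 5.8333 min; τ₂ = 582/20.4 = 28.529 min.
Tank 1: C₁ = C_in(1 − e^(−t/τ₁)). Tank 2 (τ₁ ≠ τ₂): C₂ = C_in[1 − (τ₁ e^(−t/τ₁) − τ₂ e^(−t/τ₂))/(τ₁ − τ₂)].
At t = 38.8: e^(−t/τ₁) = 0.0012922, e^(−t/τ₂) = 0.25666.
C₂ = 1.82·[1 − (5.8333·0.0012922 − 28.529·0.25666)/(-22.696)] = 1.82·0.67770 = 1.2334 mol/L.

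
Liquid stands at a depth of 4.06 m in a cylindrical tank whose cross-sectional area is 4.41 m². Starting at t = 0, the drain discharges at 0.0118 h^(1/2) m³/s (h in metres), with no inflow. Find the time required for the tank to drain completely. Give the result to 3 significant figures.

A dh/dt = −Q_out = −0.0118 √h.
∫ h^(−1/2) dh = −(0.0118/A) ∫ dt, giving 2√h = 2√h₀ − (0.0118/A) t.
Tank is empty when √h = 0: t_empty = 2A√h₀/0.0118.
t_empty = 2·4.41·√4.06/0.0118 = 8.8200·2.0149/0.0118 = 1506.1 s.

1510 s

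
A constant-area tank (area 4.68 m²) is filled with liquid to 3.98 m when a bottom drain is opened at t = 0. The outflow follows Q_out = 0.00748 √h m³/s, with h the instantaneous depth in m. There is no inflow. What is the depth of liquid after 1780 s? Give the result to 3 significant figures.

A dh/dt = −Q_out = −0.00748 √h.
This is separable: 2 d(√h)/dt = −0.00748/A, so √h = √h₀ − (0.00748/(2A)) t.
√h = √3.98 − 0.00748·1780/(2·4.68) = 1.9950 − 1.4225 = 0.57252.
h = 0.57252² = 0.32777 m.

0.328 m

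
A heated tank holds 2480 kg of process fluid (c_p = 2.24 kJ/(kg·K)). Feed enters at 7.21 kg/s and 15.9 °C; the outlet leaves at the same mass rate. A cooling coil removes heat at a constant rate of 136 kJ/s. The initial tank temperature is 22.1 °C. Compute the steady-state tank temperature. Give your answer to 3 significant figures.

7.48 °C

First-law balance (no shaft work): M c_p dT/dt = ṁ c_p (T_in − T) − 136.
At steady state dT/dt = 0 ⇒ T_ss = T_in − Q̇/(ṁ c_p) = 15.9 − 136/(7.21·2.24) = 7.4792 °C.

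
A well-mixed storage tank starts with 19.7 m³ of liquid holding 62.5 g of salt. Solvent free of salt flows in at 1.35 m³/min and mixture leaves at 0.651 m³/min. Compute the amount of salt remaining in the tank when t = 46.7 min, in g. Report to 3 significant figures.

25.2 g

Total volume: dV/dt = Q_in − Q_out = 0.69900 m³/min, so V(t) = 19.7 + 0.69900 t and V(46.7) = 52.343 m³.
Species balance (pure solvent in): dm/dt = −Q_out · m/V(t).
dm/m = −Q_out dt/(V₀ + 0.69900 t); integrating gives ln(m/m₀) = −(Q_out/(Q_in−Q_out)) ln(V/V₀).
m = m₀ (V₀/V)^(Q_out/(Q_in−Q_out)) = 62.5 × (19.7/52.343)^(0.93133) = 25.155 g.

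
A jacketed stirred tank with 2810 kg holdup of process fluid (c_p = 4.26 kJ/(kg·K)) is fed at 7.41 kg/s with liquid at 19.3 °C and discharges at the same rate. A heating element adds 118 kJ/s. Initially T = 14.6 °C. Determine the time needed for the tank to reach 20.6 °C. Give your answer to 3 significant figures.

471 s

Unsteady energy balance on the tank contents: M c_p dT/dt = ṁ c_p (T_in − T) + 118.
τ = M/ṁ = 379.22 s; T_ss = T_in + Q̇/(ṁ c_p) = 23.038 °C.
T(t) = T_ss + (T₀ − T_ss) e^(−t/τ). Set T = 20.6:
e^(−t/τ) = (20.6 − 23.038)/(14.6 − 23.038) = 0.28894
t = −379.22 · ln(0.28894) = 470.81 s.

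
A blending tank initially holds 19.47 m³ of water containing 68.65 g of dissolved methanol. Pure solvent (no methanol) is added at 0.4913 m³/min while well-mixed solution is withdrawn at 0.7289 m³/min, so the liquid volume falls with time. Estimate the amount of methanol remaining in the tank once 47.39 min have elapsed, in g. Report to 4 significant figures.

Total volume: dV/dt = Q_in − Q_out = -0.237600 m³/min, so V(t) = 19.47 − 0.237600 t and V(47.39) = 8.21014 m³.
Solute balance: dm/dt = 0 − Q_out C = −Q_out m/V(t).
dm/m = −Q_out dt/(V₀ − 0.237600 t); integrating gives ln(m/m₀) = −(Q_out/(Q_in−Q_out)) ln(V/V₀).
m = m₀ (V₀/V)^(Q_out/(Q_in−Q_out)) = 68.65 × (19.47/8.21014)^(-3.06776) = 4.85492 g.

4.855 g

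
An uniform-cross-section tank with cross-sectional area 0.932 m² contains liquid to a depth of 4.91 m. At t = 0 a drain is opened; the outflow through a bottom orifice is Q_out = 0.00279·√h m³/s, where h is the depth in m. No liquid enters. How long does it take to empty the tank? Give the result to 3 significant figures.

1480 s

With no inflow, A dh/dt = −0.00279 √h.
∫ h^(−1/2) dh = −(0.00279/A) ∫ dt, giving 2√h = 2√h₀ − (0.00279/A) t.
Tank is empty when √h = 0: t_empty = 2A√h₀/0.00279.
t_empty = 2·0.932·√4.91/0.00279 = 1.8640·2.2159/0.00279 = 1480.4 s.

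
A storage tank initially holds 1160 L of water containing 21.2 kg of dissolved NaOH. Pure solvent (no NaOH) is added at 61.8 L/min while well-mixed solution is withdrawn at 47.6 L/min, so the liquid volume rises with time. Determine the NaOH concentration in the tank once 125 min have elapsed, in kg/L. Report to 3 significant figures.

Let m(t) be the amount of NaOH. Volume: V(t) = V₀ + (Q_in − Q_out) t = 1160 + 14.200 t; V(125) = 2935.0 L.
Solute balance: dm/dt = 0 − Q_out C = −Q_out m/V(t).
dm/m = −Q_out dt/(V₀ + 14.200 t); integrating gives ln(m/m₀) = −(Q_out/(Q_in−Q_out)) ln(V/V₀).
m = m₀ (V₀/V)^(Q_out/(Q_in−Q_out)) = 21.2 × (1160/2935.0)^(3.3521) = 0.94391 kg.
C = m/V = 0.94391/2935.0 = 0.00032161 kg/L.

0.000322 kg/L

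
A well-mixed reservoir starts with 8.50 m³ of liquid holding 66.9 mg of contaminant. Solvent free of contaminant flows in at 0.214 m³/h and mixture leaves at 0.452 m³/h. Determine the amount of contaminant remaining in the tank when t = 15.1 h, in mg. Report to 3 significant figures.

23.6 mg

Total volume: dV/dt = Q_in − Q_out = -0.23800 m³/h, so V(t) = 8.50 − 0.23800 t and V(15.1) = 4.9062 m³.
No contaminant enters, so dm/dt = −Q_out · (m/V).
dm/m = −Q_out dt/(V₀ − 0.23800 t); integrating gives ln(m/m₀) = −(Q_out/(Q_in−Q_out)) ln(V/V₀).
m = m₀ (V₀/V)^(Q_out/(Q_in−Q_out)) = 66.9 × (8.50/4.9062)^(-1.8992) = 23.558 mg.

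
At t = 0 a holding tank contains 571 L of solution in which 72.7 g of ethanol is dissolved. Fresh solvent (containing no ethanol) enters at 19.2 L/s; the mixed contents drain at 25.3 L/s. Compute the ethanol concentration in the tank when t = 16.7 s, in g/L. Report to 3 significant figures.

Let m(t) be the amount of ethanol. Volume: V(t) = V₀ + (Q_in − Q_out) t = 571 − 6.1000 t; V(16.7) = 469.13 L.
Species balance (pure solvent in): dm/dt = −Q_out · m/V(t).
Separate: dm/m = −Q_out dt/V(t) ⇒ ln(m/m₀) = −(Q_out/(Q_in−Q_out)) ln(V/V₀).
m = m₀ (V₀/V)^(Q_out/(Q_in−Q_out)) = 72.7 × (571/469.13)^(-4.1475) = 32.179 g.
C = m/V = 32.179/469.13 = 0.068593 g/L.

0.0686 g/L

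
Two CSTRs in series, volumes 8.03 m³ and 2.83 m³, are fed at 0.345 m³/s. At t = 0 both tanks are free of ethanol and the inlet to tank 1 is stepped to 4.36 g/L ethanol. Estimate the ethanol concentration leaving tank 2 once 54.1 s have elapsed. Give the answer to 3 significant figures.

Time constants: τᵢ = Vᵢ/Q for each well-mixed tank.
τ₁ = 8.03/0.345 = 23.275 s; τ₂ = 2.83/0.345 = 8.2029 s.
Solving the cascade with C₁(0)=C₂(0)=0 gives C₂(t) = C_in[1 − (τ₁ e^(−t/τ₁) − τ₂ e^(−t/τ₂))/(τ₁ − τ₂)].
At t = 54.1: e^(−t/τ₁) = 0.097847, e^(−t/τ₂) = 0.0013669.
C₂ = 4.36·[1 − (23.275·0.097847 − 8.2029·0.0013669)/(15.072)] = 4.36·0.84964 = 3.7045 g/L.

3.70 g/L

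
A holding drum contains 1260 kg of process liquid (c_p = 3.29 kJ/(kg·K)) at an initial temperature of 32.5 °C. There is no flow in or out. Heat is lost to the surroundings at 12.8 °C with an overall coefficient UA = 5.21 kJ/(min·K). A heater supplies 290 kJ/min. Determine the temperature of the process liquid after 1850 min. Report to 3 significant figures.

64.9 °C

Unsteady energy balance on the tank contents: M c_p dT/dt = −UA(T − T_amb) + Q̇.
dT/dt = (T_ss − T)/τ with T_ss = T_amb + Q̇/UA = 12.8 + 290/5.21 = 68.462 °C, τ = M c_p/UA = 1260·3.29/5.21 = 795.66 min.
This is linear first-order; T(t) = T_ss + (T₀ − T_ss) e^(−t/τ).
T(1850) = 68.462 + (-35.962)·0.097773 = 64.946 °C.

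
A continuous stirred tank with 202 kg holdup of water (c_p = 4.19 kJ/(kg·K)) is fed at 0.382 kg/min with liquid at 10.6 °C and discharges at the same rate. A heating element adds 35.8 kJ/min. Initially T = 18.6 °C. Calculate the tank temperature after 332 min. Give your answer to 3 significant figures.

M c_p dT/dt = ṁ c_p (T_in − T) + Q̇.
τ = M/ṁ = 528.80 min; T_ss = T_in + Q̇/(ṁ c_p) = 10.6 + 35.8/(0.382·4.19) = 32.967 °C.
Integrating: T(t) = T_ss + (T₀ − T_ss) e^(−t/τ).
T(332) = 32.967 + (-14.367)·e^(−332/528.80) = 32.967 + (-14.367)·0.53374 = 25.299 °C.

25.3 °C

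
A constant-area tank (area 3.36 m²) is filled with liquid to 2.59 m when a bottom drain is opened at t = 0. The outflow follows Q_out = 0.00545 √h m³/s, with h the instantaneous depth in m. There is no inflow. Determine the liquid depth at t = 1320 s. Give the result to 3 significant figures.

With no inflow, A dh/dt = −0.00545 √h.
Separate and integrate: 2(√h − √h₀) = −(0.00545/A) t.
√h = √2.59 − 0.00545·1320/(2·3.36) = 1.6093 − 1.0705 = 0.53881.
h = 0.53881² = 0.29032 m.

0.290 m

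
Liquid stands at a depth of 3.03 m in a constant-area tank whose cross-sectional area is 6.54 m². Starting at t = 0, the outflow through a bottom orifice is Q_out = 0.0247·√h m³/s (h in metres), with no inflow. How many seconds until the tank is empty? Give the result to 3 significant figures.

922 s

Accumulation of liquid (constant cross-section A): A dh/dt = −0.0247 √h.
This is separable: 2 d(√h)/dt = −0.0247/A, so √h = √h₀ − (0.0247/(2A)) t.
Set h = 0: 2√h₀ = (0.0247/A) t_empty ⇒ t_empty = 2A√h₀/0.0247.
t_empty = 2·6.54·√3.03/0.0247 = 13.080·1.7407/0.0247 = 921.79 s.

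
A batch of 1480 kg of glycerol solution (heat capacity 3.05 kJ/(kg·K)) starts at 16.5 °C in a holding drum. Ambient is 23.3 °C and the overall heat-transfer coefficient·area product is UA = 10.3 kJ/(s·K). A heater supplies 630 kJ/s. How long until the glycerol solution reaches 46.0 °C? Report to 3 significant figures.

M c_p dT/dt = −UA(T − T_amb) + Q̇.
τ = M c_p/UA = 438.25 s; T_ss = T_amb + Q̇/UA = 23.3 + 630/10.3 = 84.465 °C.
T(t) = T_ss + (T₀ − T_ss)e^(−t/τ); set T = 46.0:
t = −τ ln[(T − T_ss)/(T₀ − T_ss)] = −438.25 · ln(0.56595) = 249.47 s.

249 s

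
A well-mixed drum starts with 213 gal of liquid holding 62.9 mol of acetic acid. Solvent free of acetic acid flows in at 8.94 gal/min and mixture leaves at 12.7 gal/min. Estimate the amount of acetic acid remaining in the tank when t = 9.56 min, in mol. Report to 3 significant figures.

Total volume: dV/dt = Q_in − Q_out = -3.7600 gal/min, so V(t) = 213 − 3.7600 t and V(9.56) = 177.05 gal.
Solute balance: dm/dt = 0 − Q_out C = −Q_out m/V(t).
Separate: dm/m = −Q_out dt/V(t) ⇒ ln(m/m₀) = −(Q_out/(Q_in−Q_out)) ln(V/V₀).
m = m₀ (V₀/V)^(Q_out/(Q_in−Q_out)) = 62.9 × (213/177.05)^(-3.3777) = 33.691 mol.

33.7 mol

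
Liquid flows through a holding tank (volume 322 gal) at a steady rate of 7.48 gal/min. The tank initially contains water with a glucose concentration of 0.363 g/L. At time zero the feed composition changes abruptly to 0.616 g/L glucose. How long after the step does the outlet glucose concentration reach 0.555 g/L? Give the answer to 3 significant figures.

Species balance: V dC/dt = Q(C_in − C) ⇒ τ = V/Q = 43.048 min.
C(t) = C_in + (C₀ − C_in) e^(−t/τ). Set C = 0.555 and solve for t:
e^(−t/τ) = (C − C_in)/(C₀ − C_in) = (0.555 − 0.616)/(0.363 − 0.616) = 0.24111
t = −τ ln(…) = 43.048 × 1.4225 = 61.237 min.

61.2 min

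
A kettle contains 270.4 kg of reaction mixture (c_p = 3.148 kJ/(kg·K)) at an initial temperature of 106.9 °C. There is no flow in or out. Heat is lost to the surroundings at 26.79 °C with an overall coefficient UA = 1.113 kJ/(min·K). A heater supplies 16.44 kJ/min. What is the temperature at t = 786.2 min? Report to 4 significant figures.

64.93 °C

Unsteady energy balance on the tank contents: M c_p dT/dt = −UA(T − T_amb) + Q̇.
dT/dt = (T_ss − T)/τ with T_ss = T_amb + Q̇/UA = 26.79 + 16.44/1.113 = 41.5609 °C, τ = M c_p/UA = 270.4·3.148/1.113 = 764.797 min.
Integrating: T(t) = T_ss + (T₀ − T_ss) e^(−t/τ).
T(786.2) = 41.5609 + (65.3391)·0.357727 = 64.9345 °C.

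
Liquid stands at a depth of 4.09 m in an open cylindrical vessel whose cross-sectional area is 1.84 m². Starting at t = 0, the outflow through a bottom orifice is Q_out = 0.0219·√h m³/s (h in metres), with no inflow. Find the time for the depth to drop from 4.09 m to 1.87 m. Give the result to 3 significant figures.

A dh/dt = −Q_out = −0.0219 √h.
Separate and integrate: 2(√h − √h₀) = −(0.0219/A) t.
t = 2A(√h₀ − √h)/0.0219 = 2·1.84·(√4.09 − √1.87)/0.0219
  = 3.6800 × (2.0224 − 1.3675) / 0.0219 = 110.05 s.

110 s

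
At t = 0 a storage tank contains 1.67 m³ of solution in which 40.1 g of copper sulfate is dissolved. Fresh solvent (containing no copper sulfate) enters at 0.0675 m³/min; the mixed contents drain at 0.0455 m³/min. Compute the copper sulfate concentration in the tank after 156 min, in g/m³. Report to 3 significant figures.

0.780 g/m³

Let m(t) be the amount of copper sulfate. Volume: V(t) = V₀ + (Q_in − Q_out) t = 1.67 + 0.022000 t; V(156) = 5.1020 m³.
No copper sulfate enters, so dm/dt = −Q_out · (m/V).
Separate: dm/m = −Q_out dt/V(t) ⇒ ln(m/m₀) = −(Q_out/(Q_in−Q_out)) ln(V/V₀).
m = m₀ (V₀/V)^(Q_out/(Q_in−Q_out)) = 40.1 × (1.67/5.1020)^(2.0682) = 3.9813 g.
C = m/V = 3.9813/5.1020 = 0.78034 g/m³.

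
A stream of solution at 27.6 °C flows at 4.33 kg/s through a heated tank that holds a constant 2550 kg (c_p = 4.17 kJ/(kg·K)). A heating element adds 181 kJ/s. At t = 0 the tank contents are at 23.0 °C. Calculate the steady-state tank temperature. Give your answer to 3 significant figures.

M c_p dT/dt = ṁ c_p (T_in − T) + Q̇.
At steady state dT/dt = 0 ⇒ T_ss = T_in + Q̇/(ṁ c_p) = 27.6 + 181/(4.33·4.17) = 37.624 °C.

37.6 °C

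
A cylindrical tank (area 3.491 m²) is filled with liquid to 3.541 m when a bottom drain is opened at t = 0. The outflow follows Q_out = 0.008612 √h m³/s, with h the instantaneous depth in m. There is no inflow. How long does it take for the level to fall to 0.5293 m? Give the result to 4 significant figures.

A dh/dt = −Q_out = −0.008612 √h.
∫ h^(−1/2) dh = −(0.008612/A) ∫ dt, giving 2√h = 2√h₀ − (0.008612/A) t.
t = 2A(√h₀ − √h)/0.008612 = 2·3.491·(√3.541 − √0.5293)/0.008612
  = 6.98200 × (1.88175 − 0.727530) / 0.008612 = 935.763 s.

935.8 s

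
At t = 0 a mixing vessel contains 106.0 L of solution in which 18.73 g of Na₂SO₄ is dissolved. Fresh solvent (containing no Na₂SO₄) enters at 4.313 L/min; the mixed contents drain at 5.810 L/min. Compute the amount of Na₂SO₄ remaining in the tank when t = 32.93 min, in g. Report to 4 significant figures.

1.652 g

Let m(t) be the amount of Na₂SO₄. Volume: V(t) = V₀ + (Q_in − Q_out) t = 106.0 − 1.49700 t; V(32.93) = 56.7038 L.
Species balance (pure solvent in): dm/dt = −Q_out · m/V(t).
dm/m = −Q_out dt/(V₀ − 1.49700 t); integrating gives ln(m/m₀) = −(Q_out/(Q_in−Q_out)) ln(V/V₀).
m = m₀ (V₀/V)^(Q_out/(Q_in−Q_out)) = 18.73 × (106.0/56.7038)^(-3.88110) = 1.65222 g.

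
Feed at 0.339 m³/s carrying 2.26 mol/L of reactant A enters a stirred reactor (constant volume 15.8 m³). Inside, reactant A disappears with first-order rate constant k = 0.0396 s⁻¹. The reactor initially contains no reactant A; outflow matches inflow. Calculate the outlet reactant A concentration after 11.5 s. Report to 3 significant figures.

0.401 mol/L

Species balance: V dC/dt = Q C_in − Q C − k V C.
This is linear with rate a = Q/V + k = 0.061056 s⁻¹.
C_ss = Q C_in/(Q + kV) = 0.79419 mol/L; C(t) = C_ss + (C₀ − C_ss) e^(−a t).
C(11.5) = 0.79419 + (-0.79419)·e^(−0.061056·11.5) = 0.79419 + (-0.79419)·0.49552 = 0.40065 mol/L.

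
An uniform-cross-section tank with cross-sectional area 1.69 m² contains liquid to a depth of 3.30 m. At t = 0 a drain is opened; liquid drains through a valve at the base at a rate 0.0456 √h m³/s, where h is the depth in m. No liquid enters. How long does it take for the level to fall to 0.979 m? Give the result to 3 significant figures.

61.3 s

With no inflow, A dh/dt = −0.0456 √h.
∫ h^(−1/2) dh = −(0.0456/A) ∫ dt, giving 2√h = 2√h₀ − (0.0456/A) t.
t = 2A(√h₀ − √h)/0.0456 = 2·1.69·(√3.30 − √0.979)/0.0456
  = 3.3800 × (1.8166 − 0.98944) / 0.0456 = 61.310 s.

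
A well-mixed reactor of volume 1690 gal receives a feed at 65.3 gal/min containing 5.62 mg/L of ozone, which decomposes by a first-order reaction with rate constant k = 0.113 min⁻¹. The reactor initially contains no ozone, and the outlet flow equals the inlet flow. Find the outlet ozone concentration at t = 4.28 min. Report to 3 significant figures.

0.684 mg/L

Species balance: V dC/dt = Q C_in − Q C − k V C.
dC/dt = (Q/V) C_in − (Q/V + k) C; effective rate a = Q/V + k = 0.038639 + 0.113 = 0.15164 min⁻¹.
C_ss = Q C_in/(Q + kV) = 1.4320 mg/L; C(t) = C_ss + (C₀ − C_ss) e^(−a t).
C(4.28) = 1.4320 + (-1.4320)·e^(−0.15164·4.28) = 1.4320 + (-1.4320)·0.52256 = 0.68371 mg/L.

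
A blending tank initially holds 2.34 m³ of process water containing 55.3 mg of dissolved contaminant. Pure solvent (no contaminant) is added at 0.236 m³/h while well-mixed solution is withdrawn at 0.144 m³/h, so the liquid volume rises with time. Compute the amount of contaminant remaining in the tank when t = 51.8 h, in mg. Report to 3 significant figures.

9.72 mg

Total volume: dV/dt = Q_in − Q_out = 0.092000 m³/h, so V(t) = 2.34 + 0.092000 t and V(51.8) = 7.1056 m³.
No contaminant enters, so dm/dt = −Q_out · (m/V).
Separate: dm/m = −Q_out dt/V(t) ⇒ ln(m/m₀) = −(Q_out/(Q_in−Q_out)) ln(V/V₀).
m = m₀ (V₀/V)^(Q_out/(Q_in−Q_out)) = 55.3 × (2.34/7.1056)^(1.5652) = 9.7205 mg.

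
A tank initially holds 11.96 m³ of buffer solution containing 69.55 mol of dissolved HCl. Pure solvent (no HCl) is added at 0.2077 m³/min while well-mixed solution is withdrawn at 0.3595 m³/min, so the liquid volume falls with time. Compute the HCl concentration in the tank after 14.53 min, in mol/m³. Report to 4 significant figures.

4.400 mol/m³

Total volume: dV/dt = Q_in − Q_out = -0.151800 m³/min, so V(t) = 11.96 − 0.151800 t and V(14.53) = 9.75435 m³.
Solute balance: dm/dt = 0 − Q_out C = −Q_out m/V(t).
Separate: dm/m = −Q_out dt/V(t) ⇒ ln(m/m₀) = −(Q_out/(Q_in−Q_out)) ln(V/V₀).
m = m₀ (V₀/V)^(Q_out/(Q_in−Q_out)) = 69.55 × (11.96/9.75435)^(-2.36825) = 42.9170 mol.
C = m/V = 42.9170/9.75435 = 4.39978 mol/m³.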